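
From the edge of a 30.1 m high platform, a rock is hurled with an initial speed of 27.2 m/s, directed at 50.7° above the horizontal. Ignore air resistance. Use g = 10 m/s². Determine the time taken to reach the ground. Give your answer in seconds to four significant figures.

Components: vₓ = 27.20 cos 50.7° = 17.23 m/s, v_y0 = 27.20 sin 50.7° = 21.05 m/s.
The projectile lands when y = 30.1 + (21.05) t − ½·10.0·t² = 0. Positive root: t = (21.05 + √(21.05² + 2·10.0·30.1)) / 10.0 = (21.05 + 32.33) / 10.0 = 5.338 s.

5.338 s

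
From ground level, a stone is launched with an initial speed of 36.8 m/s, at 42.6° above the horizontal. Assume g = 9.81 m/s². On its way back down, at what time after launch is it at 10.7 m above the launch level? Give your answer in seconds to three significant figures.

vₓ = 36.80 cos 42.6° = 27.09 m/s; v_y0 = 36.80 sin 42.6° = 24.91 m/s.
Require v_y0 t − ½ g t² = 10.7, i.e. 4.905 t² − 24.91 t + 10.7 = 0.
Quadratic formula: t = (24.91 ± √410.53) / 9.81 = (24.91 ± 20.26) / 9.81 → t = 0.4738 s or 4.605 s.
The descending-branch root is 4.605 s.

4.60 s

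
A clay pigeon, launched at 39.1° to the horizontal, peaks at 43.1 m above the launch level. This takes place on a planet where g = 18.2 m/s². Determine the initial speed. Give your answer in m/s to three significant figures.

62.8 m/s

At the peak v_y = 0, so v_y0 = √(2gH) = √(2 × 18.2 × 43.1) = 39.61 m/s.
v_y0 = v₀ sin θ ⇒ v₀ = 39.61 / sin 39.1° = 62.80 m/s.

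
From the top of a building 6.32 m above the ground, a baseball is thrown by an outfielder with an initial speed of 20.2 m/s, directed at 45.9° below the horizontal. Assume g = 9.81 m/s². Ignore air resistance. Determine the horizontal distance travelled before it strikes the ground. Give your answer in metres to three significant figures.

Horizontal component vₓ = 20.20 cos 45.9° = 14.06 m/s; vertical v_y0 = −14.51 m/s (downward).
Vertical motion (up positive, ground at y = 0): 4.905 t² − (−14.51) t − 6.32 = 0, so t = (−14.51 + √(14.51² + 2·9.81·6.32)) / 9.81 = (−14.51 + 18.29) / 9.81 = 0.3854 s.
Horizontal distance: R = vₓ t = 14.06 × 0.3854 = 5.418 m.

5.42 m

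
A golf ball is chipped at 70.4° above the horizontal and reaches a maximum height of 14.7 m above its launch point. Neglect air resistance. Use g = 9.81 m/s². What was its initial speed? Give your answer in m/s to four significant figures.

At the peak v_y = 0, so v_y0 = √(2gH) = √(2 × 9.81 × 14.7) = 16.98 m/s.
v_y0 = v₀ sin θ ⇒ v₀ = 16.98 / sin 70.4° = 18.03 m/s.

18.03 m/s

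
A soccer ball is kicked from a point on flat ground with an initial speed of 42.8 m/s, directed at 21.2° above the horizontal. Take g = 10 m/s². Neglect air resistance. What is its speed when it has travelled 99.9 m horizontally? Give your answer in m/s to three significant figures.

41.0 m/s

vₓ = 42.80 cos 21.2° = 39.90 m/s; v_y0 = 42.80 sin 21.2° = 15.48 m/s.
x = vₓ t ⇒ t = 99.9/39.90 = 2.504 s.
Vertical velocity there: v_y = v_y0 − g t = 15.48 − 10.0 × 2.504 = −9.558 m/s.
Speed: √(vₓ² + v_y²) = √(39.90² + 9.558²) = 41.03 m/s.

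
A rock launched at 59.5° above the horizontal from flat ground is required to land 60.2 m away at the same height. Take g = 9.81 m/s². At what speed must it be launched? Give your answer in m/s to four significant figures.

On level ground R = v₀² sin 2θ / g ⇒ v₀ = √(gR / sin 2θ).
v₀ = √(9.81 × 60.2 / sin 119.0°) = √(590.6 / 0.8746) = √675.22 = 25.99 m/s.

25.99 m/s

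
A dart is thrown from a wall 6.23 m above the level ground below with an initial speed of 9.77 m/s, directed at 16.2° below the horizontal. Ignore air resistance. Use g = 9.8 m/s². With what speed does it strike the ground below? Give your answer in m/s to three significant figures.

Horizontal component vₓ = 9.770 cos 16.2° = 9.382 m/s; vertical v_y0 = −2.726 m/s (downward).
With up positive and y = 0 at the ground: y(t) = 6.23 + (−2.726) t − 4.900 t². Setting y = 0 and taking the positive root: t = [−2.726 + √(2.726² + 2·9.80·6.23)] / 9.80 = (−2.726 + 11.38) / 9.80 = 0.8832 s.
Vertical velocity at impact: v_y = v_y0 − g t = −2.726 − 9.80 × 0.8832 = −11.38 m/s.
Speed: |v| = √(vₓ² + v_y²) = √(9.382² + 11.38²) = 14.75 m/s.

14.7 m/s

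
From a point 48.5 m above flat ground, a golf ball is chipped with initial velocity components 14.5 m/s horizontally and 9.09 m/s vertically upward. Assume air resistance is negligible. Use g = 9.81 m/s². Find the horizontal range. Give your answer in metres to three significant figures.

61.0 m

With up positive and y = 0 at the ground: y(t) = 48.5 + (9.090) t − 4.905 t². Setting y = 0 and taking the positive root: t = [9.090 + √(9.090² + 2·9.81·48.5)] / 9.81 = (9.090 + 32.16) / 9.81 = 4.205 s.
Horizontal distance: R = vₓ t = 14.50 × 4.205 = 60.97 m.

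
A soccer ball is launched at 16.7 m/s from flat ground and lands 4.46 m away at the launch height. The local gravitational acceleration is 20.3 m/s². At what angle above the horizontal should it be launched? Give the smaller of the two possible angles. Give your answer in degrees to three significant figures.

Level-ground range R = v₀² sin(2θ)/g ⇒ sin(2θ) = gR/v₀² = 20.3 × 4.46 / 16.7² = 0.3246.
2θ = 18.94° or 180° − 18.94° = 161.1°, so θ = 9.472° or 80.53°.
The smaller angle is 9.472°.

9.47°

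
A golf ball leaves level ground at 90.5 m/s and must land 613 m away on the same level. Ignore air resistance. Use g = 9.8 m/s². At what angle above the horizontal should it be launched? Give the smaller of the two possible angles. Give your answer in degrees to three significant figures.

From R = (v₀²/g) sin 2θ: sin 2θ = 9.80 × 613 / 8190.2 = 0.7335.
2θ = 47.18° or 180° − 47.18° = 132.8°, so θ = 23.59° or 66.41°.
The smaller angle is 23.59°.

23.6°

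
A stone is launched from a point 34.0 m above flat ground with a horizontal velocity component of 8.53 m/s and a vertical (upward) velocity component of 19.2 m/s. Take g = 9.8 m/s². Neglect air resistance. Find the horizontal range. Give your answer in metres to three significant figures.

With up positive and y = 0 at the ground: y(t) = 34.0 + (19.20) t − 4.900 t². Setting y = 0 and taking the positive root: t = [19.20 + √(19.20² + 2·9.80·34.0)] / 9.80 = (19.20 + 32.17) / 9.80 = 5.242 s.
Horizontal distance: R = vₓ t = 8.530 × 5.242 = 44.71 m.

44.7 m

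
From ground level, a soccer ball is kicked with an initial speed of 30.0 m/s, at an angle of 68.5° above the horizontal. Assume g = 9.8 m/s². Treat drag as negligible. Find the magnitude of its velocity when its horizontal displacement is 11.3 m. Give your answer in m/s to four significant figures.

Resolve: vₓ = 30.00 cos 68.5° = 11.00 m/s and v_y0 = 30.00 sin 68.5° = 27.91 m/s.
Time to reach x = 11.3 m: t = x/vₓ = 11.3/11.00 = 1.028 s.
Vertical velocity there: v_y = v_y0 − g t = 27.91 − 9.80 × 1.028 = 17.84 m/s.
Speed: √(vₓ² + v_y²) = √(11.00² + 17.84²) = 20.96 m/s.

20.96 m/s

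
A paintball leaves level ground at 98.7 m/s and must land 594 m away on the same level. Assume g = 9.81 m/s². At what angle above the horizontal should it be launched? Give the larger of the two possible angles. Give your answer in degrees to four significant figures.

71.63°

Level-ground range R = v₀² sin(2θ)/g ⇒ sin(2θ) = gR/v₀² = 9.81 × 594 / 98.7² = 0.5982.
2θ = 36.74° or 180° − 36.74° = 143.3°, so θ = 18.37° or 71.63°.
The larger angle is 71.63°.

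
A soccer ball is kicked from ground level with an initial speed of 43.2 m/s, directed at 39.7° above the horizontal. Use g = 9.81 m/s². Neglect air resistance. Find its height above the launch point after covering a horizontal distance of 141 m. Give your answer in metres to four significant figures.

28.79 m

Components: vₓ = 43.20 cos 39.7° = 33.24 m/s, v_y0 = 43.20 sin 39.7° = 27.59 m/s.
x = vₓ t ⇒ t = 141/33.24 = 4.242 s.
Height: y = v_y0 t − ½ g t² = 27.59 × 4.242 − 4.905 × 4.242² = 117.1 − 88.27 = 28.79 m.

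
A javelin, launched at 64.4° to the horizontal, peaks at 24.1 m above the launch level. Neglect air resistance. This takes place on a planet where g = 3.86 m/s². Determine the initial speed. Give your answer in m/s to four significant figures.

15.12 m/s

At the peak v_y = 0, so v_y0 = √(2gH) = √(2 × 3.86 × 24.1) = 13.64 m/s.
v_y0 = v₀ sin θ ⇒ v₀ = 13.64 / sin 64.4° = 15.12 m/s.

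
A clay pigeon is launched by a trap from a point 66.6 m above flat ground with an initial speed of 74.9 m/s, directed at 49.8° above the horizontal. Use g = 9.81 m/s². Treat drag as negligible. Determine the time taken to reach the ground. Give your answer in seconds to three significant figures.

12.7 s

Resolve: vₓ = 74.90 cos 49.8° = 48.34 m/s and v_y0 = 74.90 sin 49.8° = 57.21 m/s.
The projectile lands when y = 66.6 + (57.21) t − ½·9.81·t² = 0. Positive root: t = (57.21 + √(57.21² + 2·9.81·66.6)) / 9.81 = (57.21 + 67.67) / 9.81 = 12.73 s.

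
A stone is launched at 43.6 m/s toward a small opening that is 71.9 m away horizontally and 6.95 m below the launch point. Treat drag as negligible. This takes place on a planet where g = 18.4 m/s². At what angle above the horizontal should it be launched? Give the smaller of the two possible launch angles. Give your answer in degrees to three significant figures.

15.5°

Trajectory: y = x tanθ − g x² (1 + tan²θ)/(2v₀²). With x = 71.9, y = −6.95, v₀ = 43.6, g = 18.4:
25.02 tan²θ − 71.9 tanθ + (18.07) = 0.
tanθ = [71.9 ± √(71.9² − 4 × 25.02 × (18.07))] / (2 × 25.02) = (71.9 ± 57.98) / 50.04, giving tanθ = 0.2783 or 2.596.
θ = 15.55° or 68.93°; the smaller is 15.55°.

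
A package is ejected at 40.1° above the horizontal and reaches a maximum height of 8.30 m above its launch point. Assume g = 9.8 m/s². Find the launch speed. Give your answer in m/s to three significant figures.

At the peak v_y = 0, so v_y0 = √(2gH) = √(2 × 9.80 × 8.30) = 12.75 m/s.
v_y0 = v₀ sin θ ⇒ v₀ = 12.75 / sin 40.1° = 19.80 m/s.

19.8 m/s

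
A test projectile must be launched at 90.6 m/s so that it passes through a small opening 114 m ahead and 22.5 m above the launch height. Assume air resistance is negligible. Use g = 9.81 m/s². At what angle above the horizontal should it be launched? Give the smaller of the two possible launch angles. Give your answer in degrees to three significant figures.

15.1°

Trajectory: y = x tanθ − g x² (1 + tan²θ)/(2v₀²). With x = 114, y = 22.5, v₀ = 90.6, g = 9.81:
7.766 tan²θ − 114 tanθ + (30.27) = 0.
tanθ = [114 ± √(114² − 4 × 7.766 × (30.27))] / (2 × 7.766) = (114 ± 109.8) / 15.53, giving tanθ = 0.2705 or 14.41.
θ = 15.13° or 86.03°; the smaller is 15.13°.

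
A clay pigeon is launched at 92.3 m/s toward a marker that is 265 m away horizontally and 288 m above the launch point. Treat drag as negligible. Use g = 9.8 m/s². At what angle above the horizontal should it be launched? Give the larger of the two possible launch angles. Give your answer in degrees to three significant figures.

78.5°

Trajectory: y = x tanθ − g x² (1 + tan²θ)/(2v₀²). With x = 265, y = 288, v₀ = 92.3, g = 9.80:
40.39 tan²θ − 265 tanθ + (328.4) = 0.
tanθ = [265 ± √(265² − 4 × 40.39 × (328.4))] / (2 × 40.39) = (265 ± 131.0) / 80.78, giving tanθ = 1.658 or 4.902.
θ = 58.91° or 78.47°; the larger is 78.47°.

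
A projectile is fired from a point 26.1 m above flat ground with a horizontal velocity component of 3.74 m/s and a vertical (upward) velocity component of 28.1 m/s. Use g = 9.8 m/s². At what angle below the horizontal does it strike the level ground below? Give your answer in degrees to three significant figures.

84.1°

With up positive and y = 0 at the ground: y(t) = 26.1 + (28.10) t − 4.900 t². Setting y = 0 and taking the positive root: t = [28.10 + √(28.10² + 2·9.80·26.1)] / 9.80 = (28.10 + 36.07) / 9.80 = 6.548 s.
At impact: v_y = v_y0 − g t = −36.07 m/s; vₓ = 3.740 m/s.
Angle below horizontal: arctan(|v_y|/vₓ) = arctan(36.07/3.740) = 84.08°.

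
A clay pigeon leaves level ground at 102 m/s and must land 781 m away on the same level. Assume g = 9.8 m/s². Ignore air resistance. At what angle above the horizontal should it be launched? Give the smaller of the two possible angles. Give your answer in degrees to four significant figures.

23.68°

Level-ground range R = v₀² sin(2θ)/g ⇒ sin(2θ) = gR/v₀² = 9.80 × 781 / 102² = 0.7357.
2θ = 47.36° or 180° − 47.36° = 132.6°, so θ = 23.68° or 66.32°.
The smaller angle is 23.68°.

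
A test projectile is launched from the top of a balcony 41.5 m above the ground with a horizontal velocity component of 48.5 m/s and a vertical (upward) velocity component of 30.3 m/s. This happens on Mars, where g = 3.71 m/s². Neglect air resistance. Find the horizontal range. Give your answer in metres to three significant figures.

The projectile lands when y = 41.5 + (30.30) t − ½·3.71·t² = 0. Positive root: t = (30.30 + √(30.30² + 2·3.71·41.5)) / 3.71 = (30.30 + 35.01) / 3.71 = 17.61 s.
Horizontal distance: R = vₓ t = 48.50 × 17.61 = 853.8 m.

854 m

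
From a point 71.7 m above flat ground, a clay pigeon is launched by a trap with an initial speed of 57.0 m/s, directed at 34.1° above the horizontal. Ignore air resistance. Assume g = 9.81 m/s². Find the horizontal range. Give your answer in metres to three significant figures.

391 m

Resolve: vₓ = 57.00 cos 34.1° = 47.20 m/s and v_y0 = 57.00 sin 34.1° = 31.96 m/s.
The projectile lands when y = 71.7 + (31.96) t − ½·9.81·t² = 0. Positive root: t = (31.96 + √(31.96² + 2·9.81·71.7)) / 9.81 = (31.96 + 49.27) / 9.81 = 8.280 s.
Horizontal distance: R = vₓ t = 47.20 × 8.280 = 390.8 m.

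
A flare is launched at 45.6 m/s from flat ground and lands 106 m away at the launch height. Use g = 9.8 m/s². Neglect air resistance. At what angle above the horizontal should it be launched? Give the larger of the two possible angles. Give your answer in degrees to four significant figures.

75.01°

R = v₀² sin 2θ / g gives sin 2θ = gR/v₀² = 9.80·106/45.6² = 0.4996.
2θ = 29.97° or 180° − 29.97° = 150.0°, so θ = 14.99° or 75.01°.
The larger angle is 75.01°.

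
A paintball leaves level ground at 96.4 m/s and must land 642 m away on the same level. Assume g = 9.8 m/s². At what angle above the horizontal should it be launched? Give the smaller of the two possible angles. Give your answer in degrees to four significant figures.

21.31°

Level-ground range R = v₀² sin(2θ)/g ⇒ sin(2θ) = gR/v₀² = 9.80 × 642 / 96.4² = 0.6770.
2θ = 42.61° or 180° − 42.61° = 137.4°, so θ = 21.31° or 68.69°.
The smaller angle is 21.31°.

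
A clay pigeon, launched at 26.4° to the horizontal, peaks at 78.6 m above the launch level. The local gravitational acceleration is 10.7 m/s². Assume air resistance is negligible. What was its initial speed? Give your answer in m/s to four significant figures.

92.24 m/s

At the peak v_y = 0, so v_y0 = √(2gH) = √(2 × 10.7 × 78.6) = 41.01 m/s.
v_y0 = v₀ sin θ ⇒ v₀ = 41.01 / sin 26.4° = 92.24 m/s.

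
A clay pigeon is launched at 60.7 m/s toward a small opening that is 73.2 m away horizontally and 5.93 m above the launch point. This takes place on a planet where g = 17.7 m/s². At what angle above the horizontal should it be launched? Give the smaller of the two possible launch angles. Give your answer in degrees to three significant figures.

15.1°

Trajectory: y = x tanθ − g x² (1 + tan²θ)/(2v₀²). With x = 73.2, y = 5.93, v₀ = 60.7, g = 17.7:
12.87 tan²θ − 73.2 tanθ + (18.80) = 0.
tanθ = [73.2 ± √(73.2² − 4 × 12.87 × (18.80))] / (2 × 12.87) = (73.2 ± 66.26) / 25.74, giving tanθ = 0.2696 or 5.418.
θ = 15.09° or 79.54°; the smaller is 15.09°.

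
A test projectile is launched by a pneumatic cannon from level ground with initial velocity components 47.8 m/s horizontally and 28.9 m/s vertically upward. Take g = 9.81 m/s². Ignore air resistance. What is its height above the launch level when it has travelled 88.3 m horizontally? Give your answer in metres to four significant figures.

36.65 m

x = vₓ t ⇒ t = 88.3/47.80 = 1.847 s.
Height: y = v_y0 t − ½ g t² = 28.90 × 1.847 − 4.905 × 1.847² = 53.39 − 16.74 = 36.65 m.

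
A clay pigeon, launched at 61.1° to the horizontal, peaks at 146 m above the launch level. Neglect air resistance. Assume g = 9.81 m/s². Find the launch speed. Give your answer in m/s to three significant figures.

61.1 m/s

At the peak v_y = 0, so v_y0 = √(2gH) = √(2 × 9.81 × 146) = 53.52 m/s.
v_y0 = v₀ sin θ ⇒ v₀ = 53.52 / sin 61.1° = 61.13 m/s.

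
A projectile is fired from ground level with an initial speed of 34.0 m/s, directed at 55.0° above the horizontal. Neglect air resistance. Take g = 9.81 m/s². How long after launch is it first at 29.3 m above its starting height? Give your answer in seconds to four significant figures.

Components: vₓ = 34.00 cos 55.0° = 19.50 m/s, v_y0 = 34.00 sin 55.0° = 27.85 m/s.
Set y = v_y0 t − ½ g t² = 29.3: 4.905 t² − 27.85 t + 29.3 = 0.
Quadratic formula: t = (27.85 ± √200.82) / 9.81 = (27.85 ± 14.17) / 9.81 → t = 1.394 s or 4.284 s.
The first (ascending) time is 1.394 s.

1.394 s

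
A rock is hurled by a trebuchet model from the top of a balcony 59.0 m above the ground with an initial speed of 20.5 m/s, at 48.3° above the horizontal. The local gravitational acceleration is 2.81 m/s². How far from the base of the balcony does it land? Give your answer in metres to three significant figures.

Resolve: vₓ = 20.50 cos 48.3° = 13.64 m/s and v_y0 = 20.50 sin 48.3° = 15.31 m/s.
Vertical motion (up positive, ground at y = 0): 1.405 t² − (15.31) t − 59.0 = 0, so t = (15.31 + √(15.31² + 2·2.81·59.0)) / 2.81 = (15.31 + 23.79) / 2.81 = 13.91 s.
Horizontal distance: R = vₓ t = 13.64 × 13.91 = 189.7 m.

190 m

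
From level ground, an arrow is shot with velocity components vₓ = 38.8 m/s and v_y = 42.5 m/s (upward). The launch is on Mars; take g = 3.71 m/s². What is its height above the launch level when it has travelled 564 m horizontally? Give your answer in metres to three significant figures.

226 m

At x = 564 m, t = x/vₓ = 564/38.80 = 14.54 s.
Height: y = v_y0 t − ½ g t² = 42.50 × 14.54 − 1.855 × 14.54² = 617.8 − 392.0 = 225.8 m.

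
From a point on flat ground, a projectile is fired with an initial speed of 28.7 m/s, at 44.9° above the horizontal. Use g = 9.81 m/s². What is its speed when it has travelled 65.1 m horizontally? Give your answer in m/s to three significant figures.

Horizontal component vₓ = 28.70 cos 44.9° = 20.33 m/s; vertical v_y0 = 28.70 sin 44.9° = 20.26 m/s.
x = vₓ t ⇒ t = 65.1/20.33 = 3.202 s.
Vertical velocity there: v_y = v_y0 − g t = 20.26 − 9.81 × 3.202 = −11.16 m/s.
Speed: √(vₓ² + v_y²) = √(20.33² + 11.16²) = 23.19 m/s.

23.2 m/s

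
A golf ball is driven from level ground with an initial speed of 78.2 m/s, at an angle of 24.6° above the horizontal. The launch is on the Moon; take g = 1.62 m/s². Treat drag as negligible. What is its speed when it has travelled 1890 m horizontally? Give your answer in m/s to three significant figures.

Resolve: vₓ = 78.20 cos 24.6° = 71.10 m/s and v_y0 = 78.20 sin 24.6° = 32.55 m/s.
x = vₓ t ⇒ t = 1890/71.10 = 26.58 s.
Vertical velocity there: v_y = v_y0 − g t = 32.55 − 1.62 × 26.58 = −10.51 m/s.
Speed: √(vₓ² + v_y²) = √(71.10² + 10.51²) = 71.87 m/s.

71.9 m/s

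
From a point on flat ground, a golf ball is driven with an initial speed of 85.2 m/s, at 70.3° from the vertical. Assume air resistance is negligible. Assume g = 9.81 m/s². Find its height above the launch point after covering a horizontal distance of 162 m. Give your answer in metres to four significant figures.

Components: vₓ = 85.20 sin 70.3° = 80.21 m/s, v_y0 = 85.20 cos 70.3° = 28.72 m/s.
Time to reach x = 162 m: t = x/vₓ = 162/80.21 = 2.020 s.
Height: y = v_y0 t − ½ g t² = 28.72 × 2.020 − 4.905 × 2.020² = 58.00 − 20.01 = 38.00 m.

38.00 m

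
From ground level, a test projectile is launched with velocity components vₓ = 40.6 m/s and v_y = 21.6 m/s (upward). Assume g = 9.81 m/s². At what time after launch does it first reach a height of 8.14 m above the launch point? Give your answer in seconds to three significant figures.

0.416 s

Height y(t) = 21.60 t − 4.905 t² = 8.14 gives 4.905 t² − 21.60 t + 8.14 = 0.
Quadratic formula: t = (21.60 ± √306.85) / 9.81 = (21.60 ± 17.52) / 9.81 → t = 0.4162 s or 3.987 s.
The first (ascending) time is 0.4162 s.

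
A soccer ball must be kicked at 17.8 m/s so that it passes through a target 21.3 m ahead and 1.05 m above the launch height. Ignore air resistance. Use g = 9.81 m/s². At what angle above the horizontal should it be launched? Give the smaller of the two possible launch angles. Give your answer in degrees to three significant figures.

23.9°

Trajectory: y = x tanθ − g x² (1 + tan²θ)/(2v₀²). With x = 21.3, y = 1.05, v₀ = 17.8, g = 9.81:
7.024 tan²θ − 21.3 tanθ + (8.074) = 0.
tanθ = [21.3 ± √(21.3² − 4 × 7.024 × (8.074))] / (2 × 7.024) = (21.3 ± 15.06) / 14.05, giving tanθ = 0.4441 or 2.589.
θ = 23.94° or 68.88°; the smaller is 23.94°.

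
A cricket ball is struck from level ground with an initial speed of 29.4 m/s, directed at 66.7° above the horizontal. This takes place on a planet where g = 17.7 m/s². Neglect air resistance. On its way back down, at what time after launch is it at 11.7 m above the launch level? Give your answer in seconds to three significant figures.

2.53 s

Resolve: vₓ = 29.40 cos 66.7° = 11.63 m/s and v_y0 = 29.40 sin 66.7° = 27.00 m/s.
Height y(t) = 27.00 t − 8.850 t² = 11.7 gives 8.850 t² − 27.00 t + 11.7 = 0.
t = [27.00 ± √(27.00² − 2·17.7·11.7)] / 17.7 = (27.00 ± 17.75) / 17.7, so t = 0.5229 s or t = 2.528 s.
The descending-branch root is 2.528 s.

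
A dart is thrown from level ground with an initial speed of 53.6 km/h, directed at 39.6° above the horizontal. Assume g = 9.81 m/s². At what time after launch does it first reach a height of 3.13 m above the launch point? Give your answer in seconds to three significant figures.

0.422 s

Convert: 53.6 km/h = 53.6/3.6 = 14.89 m/s.
Components: vₓ = 14.89 cos 39.6° = 11.47 m/s, v_y0 = 14.89 sin 39.6° = 9.491 m/s.
Height y(t) = 9.491 t − 4.905 t² = 3.13 gives 4.905 t² − 9.491 t + 3.13 = 0.
t = [9.491 ± √(9.491² − 2·9.81·3.13)] / 9.81 = (9.491 ± 5.353) / 9.81, so t = 0.4217 s or t = 1.513 s.
The first (ascending) time is 0.4217 s.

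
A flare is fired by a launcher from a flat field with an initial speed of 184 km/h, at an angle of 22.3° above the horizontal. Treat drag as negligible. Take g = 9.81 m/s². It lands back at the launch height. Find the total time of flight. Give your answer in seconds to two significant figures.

Convert: 184 km/h = 184/3.6 = 51.11 m/s.
Horizontal component vₓ = 51.11 cos 22.3° = 47.29 m/s; vertical v_y0 = 51.11 sin 22.3° = 19.39 m/s.
It returns to y = 0 when t = 2 v_y0 / g = 2(19.39)/9.81 = 3.954 s.

4.0 s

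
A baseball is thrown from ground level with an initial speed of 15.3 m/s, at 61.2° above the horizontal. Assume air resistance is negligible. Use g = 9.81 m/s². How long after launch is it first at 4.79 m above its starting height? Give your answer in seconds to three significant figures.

Components: vₓ = 15.30 cos 61.2° = 7.371 m/s, v_y0 = 15.30 sin 61.2° = 13.41 m/s.
Set y = v_y0 t − ½ g t² = 4.79: 4.905 t² − 13.41 t + 4.79 = 0.
Quadratic formula: t = (13.41 ± √85.781) / 9.81 = (13.41 ± 9.262) / 9.81 → t = 0.4226 s or 2.311 s.
The first (ascending) time is 0.4226 s.

0.423 s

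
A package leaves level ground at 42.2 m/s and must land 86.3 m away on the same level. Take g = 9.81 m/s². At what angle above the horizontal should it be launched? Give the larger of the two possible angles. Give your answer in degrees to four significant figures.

R = v₀² sin 2θ / g gives sin 2θ = gR/v₀² = 9.81·86.3/42.2² = 0.4754.
2θ = 28.39° or 180° − 28.39° = 151.6°, so θ = 14.19° or 75.81°.
The larger angle is 75.81°.

75.81°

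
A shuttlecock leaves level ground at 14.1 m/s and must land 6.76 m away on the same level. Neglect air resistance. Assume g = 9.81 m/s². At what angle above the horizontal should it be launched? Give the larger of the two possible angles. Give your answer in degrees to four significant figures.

80.26°

Level-ground range R = v₀² sin(2θ)/g ⇒ sin(2θ) = gR/v₀² = 9.81 × 6.76 / 14.1² = 0.3336.
2θ = 19.49° or 180° − 19.49° = 160.5°, so θ = 9.743° or 80.26°.
The larger angle is 80.26°.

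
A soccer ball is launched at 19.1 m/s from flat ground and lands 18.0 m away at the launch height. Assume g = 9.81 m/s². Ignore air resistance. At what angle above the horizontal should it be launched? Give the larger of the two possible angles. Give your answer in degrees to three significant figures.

From R = (v₀²/g) sin 2θ: sin 2θ = 9.81 × 18.0 / 364.81 = 0.4840.
2θ = 28.95° or 180° − 28.95° = 151.1°, so θ = 14.47° or 75.53°.
The larger angle is 75.53°.

75.5°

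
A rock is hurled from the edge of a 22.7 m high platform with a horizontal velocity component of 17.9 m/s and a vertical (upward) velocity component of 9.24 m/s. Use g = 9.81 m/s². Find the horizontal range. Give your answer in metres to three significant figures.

The projectile lands when y = 22.7 + (9.240) t − ½·9.81·t² = 0. Positive root: t = (9.240 + √(9.240² + 2·9.81·22.7)) / 9.81 = (9.240 + 23.04) / 9.81 = 3.290 s.
Horizontal distance: R = vₓ t = 17.90 × 3.290 = 58.90 m.

58.9 m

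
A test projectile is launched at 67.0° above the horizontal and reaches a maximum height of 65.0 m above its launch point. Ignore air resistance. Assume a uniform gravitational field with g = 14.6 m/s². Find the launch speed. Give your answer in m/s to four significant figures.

47.33 m/s

At the peak v_y = 0, so v_y0 = √(2gH) = √(2 × 14.6 × 65.0) = 43.57 m/s.
v_y0 = v₀ sin θ ⇒ v₀ = 43.57 / sin 67.0° = 47.33 m/s.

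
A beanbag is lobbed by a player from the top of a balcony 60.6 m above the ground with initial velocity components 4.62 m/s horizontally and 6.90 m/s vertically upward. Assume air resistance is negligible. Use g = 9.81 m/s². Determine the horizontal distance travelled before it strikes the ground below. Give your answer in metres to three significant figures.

With up positive and y = 0 at the ground: y(t) = 60.6 + (6.900) t − 4.905 t². Setting y = 0 and taking the positive root: t = [6.900 + √(6.900² + 2·9.81·60.6)] / 9.81 = (6.900 + 35.17) / 9.81 = 4.288 s.
Horizontal distance: R = vₓ t = 4.620 × 4.288 = 19.81 m.

19.8 m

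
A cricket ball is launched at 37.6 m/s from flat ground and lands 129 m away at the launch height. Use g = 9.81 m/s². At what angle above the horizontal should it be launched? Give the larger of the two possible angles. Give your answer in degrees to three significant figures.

58.2°

From R = (v₀²/g) sin 2θ: sin 2θ = 9.81 × 129 / 1413.8 = 0.8951.
2θ = 63.52° or 180° − 63.52° = 116.5°, so θ = 31.76° or 58.24°.
The larger angle is 58.24°.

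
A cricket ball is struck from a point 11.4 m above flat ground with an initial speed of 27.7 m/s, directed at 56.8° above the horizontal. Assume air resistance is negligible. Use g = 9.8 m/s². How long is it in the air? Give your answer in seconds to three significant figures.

Horizontal component vₓ = 27.70 cos 56.8° = 15.17 m/s; vertical v_y0 = 27.70 sin 56.8° = 23.18 m/s.
Vertical motion (up positive, ground at y = 0): 4.900 t² − (23.18) t − 11.4 = 0, so t = (23.18 + √(23.18² + 2·9.80·11.4)) / 9.80 = (23.18 + 27.58) / 9.80 = 5.179 s.

5.18 s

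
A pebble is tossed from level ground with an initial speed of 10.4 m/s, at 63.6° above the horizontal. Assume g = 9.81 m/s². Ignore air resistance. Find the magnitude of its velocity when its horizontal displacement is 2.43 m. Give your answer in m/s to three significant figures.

6.22 m/s

vₓ = 10.40 cos 63.6° = 4.624 m/s; v_y0 = 10.40 sin 63.6° = 9.315 m/s.
x = vₓ t ⇒ t = 2.43/4.624 = 0.5255 s.
Vertical velocity there: v_y = v_y0 − g t = 9.315 − 9.81 × 0.5255 = 4.160 m/s.
Speed: √(vₓ² + v_y²) = √(4.624² + 4.160²) = 6.220 m/s.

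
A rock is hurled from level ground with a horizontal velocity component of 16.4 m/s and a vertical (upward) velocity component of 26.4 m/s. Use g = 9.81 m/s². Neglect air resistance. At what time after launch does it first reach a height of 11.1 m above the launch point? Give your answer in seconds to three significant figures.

0.460 s

Set y = v_y0 t − ½ g t² = 11.1: 4.905 t² − 26.40 t + 11.1 = 0.
Quadratic formula: t = (26.40 ± √479.18) / 9.81 = (26.40 ± 21.89) / 9.81 → t = 0.4597 s or 4.923 s.
The first (ascending) time is 0.4597 s.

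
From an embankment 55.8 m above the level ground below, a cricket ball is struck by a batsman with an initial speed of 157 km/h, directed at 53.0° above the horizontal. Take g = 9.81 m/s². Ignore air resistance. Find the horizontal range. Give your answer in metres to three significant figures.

Convert: 157 km/h = 157/3.6 = 43.61 m/s.
vₓ = 43.61 cos 53.0° = 26.25 m/s; v_y0 = 43.61 sin 53.0° = 34.83 m/s.
Vertical motion (up positive, ground at y = 0): 4.905 t² − (34.83) t − 55.8 = 0, so t = (34.83 + √(34.83² + 2·9.81·55.8)) / 9.81 = (34.83 + 48.04) / 9.81 = 8.447 s.
Horizontal distance: R = vₓ t = 26.25 × 8.447 = 221.7 m.

222 m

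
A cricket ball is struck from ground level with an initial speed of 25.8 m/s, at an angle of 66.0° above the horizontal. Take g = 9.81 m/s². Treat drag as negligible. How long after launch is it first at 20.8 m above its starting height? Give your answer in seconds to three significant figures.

Components: vₓ = 25.80 cos 66.0° = 10.49 m/s, v_y0 = 25.80 sin 66.0° = 23.57 m/s.
Set y = v_y0 t − ½ g t² = 20.8: 4.905 t² − 23.57 t + 20.8 = 0.
t = [23.57 ± √(23.57² − 2·9.81·20.8)] / 9.81 = (23.57 ± 12.14) / 9.81, so t = 1.165 s or t = 3.640 s.
The first (ascending) time is 1.165 s.

1.16 s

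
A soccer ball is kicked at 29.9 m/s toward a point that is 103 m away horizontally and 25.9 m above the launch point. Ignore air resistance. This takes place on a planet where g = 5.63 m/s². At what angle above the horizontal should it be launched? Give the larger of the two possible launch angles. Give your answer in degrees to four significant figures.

66.66°

Trajectory: y = x tanθ − g x² (1 + tan²θ)/(2v₀²). With x = 103, y = 25.9, v₀ = 29.9, g = 5.63:
33.40 tan²θ − 103 tanθ + (59.30) = 0.
tanθ = [103 ± √(103² − 4 × 33.40 × (59.30))] / (2 × 33.40) = (103 ± 51.81) / 66.81, giving tanθ = 0.7661 or 2.317.
θ = 37.46° or 66.66°; the larger is 66.66°.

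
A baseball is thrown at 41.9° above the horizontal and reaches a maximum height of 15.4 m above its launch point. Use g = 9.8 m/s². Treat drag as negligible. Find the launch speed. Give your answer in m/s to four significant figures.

26.01 m/s

At the peak v_y = 0, so v_y0 = √(2gH) = √(2 × 9.80 × 15.4) = 17.37 m/s.
v_y0 = v₀ sin θ ⇒ v₀ = 17.37 / sin 41.9° = 26.01 m/s.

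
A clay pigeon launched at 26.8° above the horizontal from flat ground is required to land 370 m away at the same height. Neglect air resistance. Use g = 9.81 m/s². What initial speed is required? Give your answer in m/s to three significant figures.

From R = (v₀² / g) sin 2θ: v₀ = √(gR / sin 2θ).
v₀ = √(9.81 × 370 / sin 53.60°) = √(3630 / 0.8049) = √4509.5 = 67.15 m/s.

67.2 m/s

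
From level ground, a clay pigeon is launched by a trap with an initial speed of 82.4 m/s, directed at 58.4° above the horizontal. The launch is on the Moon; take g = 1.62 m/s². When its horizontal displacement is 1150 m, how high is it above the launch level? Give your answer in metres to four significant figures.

vₓ = 82.40 cos 58.4° = 43.18 m/s; v_y0 = 82.40 sin 58.4° = 70.18 m/s.
At x = 1150 m, t = x/vₓ = 1150/43.18 = 26.63 s.
Height: y = v_y0 t − ½ g t² = 70.18 × 26.63 − 0.8100 × 26.63² = 1869 − 574.6 = 1295 m.

1295 m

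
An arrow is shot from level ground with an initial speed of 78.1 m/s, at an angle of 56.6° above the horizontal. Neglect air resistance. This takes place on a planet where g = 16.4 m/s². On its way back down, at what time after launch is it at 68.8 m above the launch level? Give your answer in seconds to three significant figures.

Components: vₓ = 78.10 cos 56.6° = 42.99 m/s, v_y0 = 78.10 sin 56.6° = 65.20 m/s.
Set y = v_y0 t − ½ g t² = 68.8: 8.200 t² − 65.20 t + 68.8 = 0.
t = [65.20 ± √(65.20² − 2·16.4·68.8)] / 16.4 = (65.20 ± 44.66) / 16.4, so t = 1.252 s or t = 6.699 s.
The descending-branch root is 6.699 s.

6.70 s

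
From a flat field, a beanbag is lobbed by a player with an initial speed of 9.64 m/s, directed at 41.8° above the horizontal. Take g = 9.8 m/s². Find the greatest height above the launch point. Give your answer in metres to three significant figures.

2.11 m

Components: vₓ = 9.640 cos 41.8° = 7.186 m/s, v_y0 = 9.640 sin 41.8° = 6.425 m/s.
Peak height H = v_y0² / (2g) = 41.285 / 19.60 = 2.106 m.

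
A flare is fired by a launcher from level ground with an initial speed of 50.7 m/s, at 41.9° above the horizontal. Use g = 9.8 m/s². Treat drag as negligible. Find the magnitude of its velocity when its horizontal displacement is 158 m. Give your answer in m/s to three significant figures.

38.4 m/s

Components: vₓ = 50.70 cos 41.9° = 37.74 m/s, v_y0 = 50.70 sin 41.9° = 33.86 m/s.
x = vₓ t ⇒ t = 158/37.74 = 4.187 s.
Vertical velocity there: v_y = v_y0 − g t = 33.86 − 9.80 × 4.187 = −7.173 m/s.
Speed: √(vₓ² + v_y²) = √(37.74² + 7.173²) = 38.41 m/s.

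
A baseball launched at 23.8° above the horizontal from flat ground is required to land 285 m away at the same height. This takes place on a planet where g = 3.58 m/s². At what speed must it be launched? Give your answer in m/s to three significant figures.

37.2 m/s

From R = (v₀² / g) sin 2θ: v₀ = √(gR / sin 2θ).
v₀ = √(3.58 × 285 / sin 47.60°) = √(1020 / 0.7385) = √1381.7 = 37.17 m/s.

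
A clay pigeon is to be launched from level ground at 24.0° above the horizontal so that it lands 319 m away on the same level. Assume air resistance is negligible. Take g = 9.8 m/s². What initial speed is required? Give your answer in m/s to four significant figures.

From R = (v₀² / g) sin 2θ: v₀ = √(gR / sin 2θ).
v₀ = √(9.80 × 319 / sin 48.00°) = √(3126 / 0.7431) = √4206.7 = 64.86 m/s.

64.86 m/s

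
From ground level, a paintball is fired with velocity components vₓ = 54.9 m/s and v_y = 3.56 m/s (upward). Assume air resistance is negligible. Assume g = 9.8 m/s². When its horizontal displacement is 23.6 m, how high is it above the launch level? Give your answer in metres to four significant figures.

0.6249 m

At x = 23.6 m, t = x/vₓ = 23.6/54.90 = 0.4299 s.
Height: y = v_y0 t − ½ g t² = 3.560 × 0.4299 − 4.900 × 0.4299² = 1.530 − 0.9055 = 0.6249 m.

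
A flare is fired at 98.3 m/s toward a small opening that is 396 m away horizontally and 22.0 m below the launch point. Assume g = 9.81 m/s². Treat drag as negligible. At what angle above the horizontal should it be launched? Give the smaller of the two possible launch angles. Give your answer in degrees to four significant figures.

8.530°

Trajectory: y = x tanθ − g x² (1 + tan²θ)/(2v₀²). With x = 396, y = −22.0, v₀ = 98.3, g = 9.81:
79.60 tan²θ − 396 tanθ + (57.60) = 0.
tanθ = [396 ± √(396² − 4 × 79.60 × (57.60))] / (2 × 79.60) = (396 ± 372.1) / 159.2, giving tanθ = 0.1500 or 4.825.
θ = 8.530° or 78.29°; the smaller is 8.530°.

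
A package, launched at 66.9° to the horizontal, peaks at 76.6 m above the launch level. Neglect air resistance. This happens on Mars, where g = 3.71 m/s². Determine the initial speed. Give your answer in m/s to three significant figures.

At the peak v_y = 0, so v_y0 = √(2gH) = √(2 × 3.71 × 76.6) = 23.84 m/s.
v_y0 = v₀ sin θ ⇒ v₀ = 23.84 / sin 66.9° = 25.92 m/s.

25.9 m/s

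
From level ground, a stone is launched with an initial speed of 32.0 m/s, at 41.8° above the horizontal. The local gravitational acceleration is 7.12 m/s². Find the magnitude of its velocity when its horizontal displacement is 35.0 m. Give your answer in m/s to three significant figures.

26.2 m/s

Components: vₓ = 32.00 cos 41.8° = 23.86 m/s, v_y0 = 32.00 sin 41.8° = 21.33 m/s.
At x = 35.0 m, t = x/vₓ = 35.0/23.86 = 1.467 s.
Vertical velocity there: v_y = v_y0 − g t = 21.33 − 7.12 × 1.467 = 10.88 m/s.
Speed: √(vₓ² + v_y²) = √(23.86² + 10.88²) = 26.22 m/s.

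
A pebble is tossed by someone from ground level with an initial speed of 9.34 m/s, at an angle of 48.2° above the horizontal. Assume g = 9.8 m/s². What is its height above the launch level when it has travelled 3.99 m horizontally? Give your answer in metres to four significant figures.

Horizontal component vₓ = 9.340 cos 48.2° = 6.225 m/s; vertical v_y0 = 9.340 sin 48.2° = 6.963 m/s.
At x = 3.99 m, t = x/vₓ = 3.99/6.225 = 0.6409 s.
Height: y = v_y0 t − ½ g t² = 6.963 × 0.6409 − 4.900 × 0.6409² = 4.463 − 2.013 = 2.450 m.

2.450 m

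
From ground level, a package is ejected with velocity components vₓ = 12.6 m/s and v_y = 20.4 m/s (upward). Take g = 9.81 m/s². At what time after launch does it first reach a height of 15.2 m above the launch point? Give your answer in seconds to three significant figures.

Height y(t) = 20.40 t − 4.905 t² = 15.2 gives 4.905 t² − 20.40 t + 15.2 = 0.
Quadratic formula: t = (20.40 ± √117.94) / 9.81 = (20.40 ± 10.86) / 9.81 → t = 0.9725 s or 3.187 s.
The first (ascending) time is 0.9725 s.

0.972 s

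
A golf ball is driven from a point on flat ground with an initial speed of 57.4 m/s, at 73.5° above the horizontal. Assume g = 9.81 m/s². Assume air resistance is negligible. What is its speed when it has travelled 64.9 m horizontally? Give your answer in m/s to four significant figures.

Components: vₓ = 57.40 cos 73.5° = 16.30 m/s, v_y0 = 57.40 sin 73.5° = 55.04 m/s.
Time to reach x = 64.9 m: t = x/vₓ = 64.9/16.30 = 3.981 s.
Vertical velocity there: v_y = v_y0 − g t = 55.04 − 9.81 × 3.981 = 15.98 m/s.
Speed: √(vₓ² + v_y²) = √(16.30² + 15.98²) = 22.83 m/s.

22.83 m/s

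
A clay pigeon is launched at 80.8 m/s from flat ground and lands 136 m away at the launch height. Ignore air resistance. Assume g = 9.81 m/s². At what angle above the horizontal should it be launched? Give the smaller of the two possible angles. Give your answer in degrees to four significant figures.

5.896°

From R = (v₀²/g) sin 2θ: sin 2θ = 9.81 × 136 / 6528.6 = 0.2044.
2θ = 11.79° or 180° − 11.79° = 168.2°, so θ = 5.896° or 84.10°.
The smaller angle is 5.896°.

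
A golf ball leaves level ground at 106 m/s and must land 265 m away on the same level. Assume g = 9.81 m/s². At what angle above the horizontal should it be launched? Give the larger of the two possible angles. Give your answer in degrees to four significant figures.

R = v₀² sin 2θ / g gives sin 2θ = gR/v₀² = 9.81·265/106² = 0.2314.
2θ = 13.38° or 180° − 13.38° = 166.6°, so θ = 6.689° or 83.31°.
The larger angle is 83.31°.

83.31°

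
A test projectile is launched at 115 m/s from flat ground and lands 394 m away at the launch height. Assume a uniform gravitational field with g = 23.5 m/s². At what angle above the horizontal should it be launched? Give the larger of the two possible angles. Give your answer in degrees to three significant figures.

Level-ground range R = v₀² sin(2θ)/g ⇒ sin(2θ) = gR/v₀² = 23.5 × 394 / 115² = 0.7001.
2θ = 44.44° or 180° − 44.44° = 135.6°, so θ = 22.22° or 67.78°.
The larger angle is 67.78°.

67.8°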